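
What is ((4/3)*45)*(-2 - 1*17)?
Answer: -1140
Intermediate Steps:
((4/3)*45)*(-2 - 1*17) = ((4*(⅓))*45)*(-2 - 17) = ((4/3)*45)*(-19) = 60*(-19) = -1140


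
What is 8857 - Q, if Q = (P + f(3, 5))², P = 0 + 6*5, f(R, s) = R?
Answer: 7768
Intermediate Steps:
P = 30 (P = 0 + 30 = 30)
Q = 1089 (Q = (30 + 3)² = 33² = 1089)
8857 - Q = 8857 - 1*1089 = 8857 - 1089 = 7768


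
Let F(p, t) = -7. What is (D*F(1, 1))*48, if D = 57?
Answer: -19152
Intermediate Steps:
(D*F(1, 1))*48 = (57*(-7))*48 = -399*48 = -19152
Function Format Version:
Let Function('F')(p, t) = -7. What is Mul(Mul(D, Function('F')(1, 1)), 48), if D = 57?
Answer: -19152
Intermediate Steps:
Mul(Mul(D, Function('F')(1, 1)), 48) = Mul(Mul(57, -7), 48) = Mul(-399, 48) = -19152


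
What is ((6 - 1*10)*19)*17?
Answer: -1292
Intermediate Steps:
((6 - 1*10)*19)*17 = ((6 - 10)*19)*17 = -4*19*17 = -76*17 = -1292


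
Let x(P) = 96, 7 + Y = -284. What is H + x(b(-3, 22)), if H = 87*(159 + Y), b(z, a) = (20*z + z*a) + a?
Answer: -11388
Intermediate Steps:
b(z, a) = a + 20*z + a*z (b(z, a) = (20*z + a*z) + a = a + 20*z + a*z)
Y = -291 (Y = -7 - 284 = -291)
H = -11484 (H = 87*(159 - 291) = 87*(-132) = -11484)
H + x(b(-3, 22)) = -11484 + 96 = -11388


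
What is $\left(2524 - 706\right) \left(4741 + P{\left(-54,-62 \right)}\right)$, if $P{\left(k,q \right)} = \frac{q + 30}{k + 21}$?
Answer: $\frac{94829910}{11} \approx 8.6209 \cdot 10^{6}$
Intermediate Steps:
$P{\left(k,q \right)} = \frac{30 + q}{21 + k}$
$\left(2524 - 706\right) \left(4741 + P{\left(-54,-62 \right)}\right) = \left(2524 - 706\right) \left(4741 + \frac{30 - 62}{21 - 54}\right) = 1818 \left(4741 + \frac{1}{-33} \left(-32\right)\right) = 1818 \left(4741 - - \frac{32}{33}\right) = 1818 \left(4741 + \frac{32}{33}\right) = 1818 \cdot \frac{156485}{33} = \frac{94829910}{11}$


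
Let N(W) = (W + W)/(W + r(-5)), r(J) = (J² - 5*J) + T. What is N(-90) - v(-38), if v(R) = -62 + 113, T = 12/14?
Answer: -6357/137 ≈ -46.401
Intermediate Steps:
T = 6/7 (T = 12*(1/14) = 6/7 ≈ 0.85714)
r(J) = 6/7 + J² - 5*J (r(J) = (J² - 5*J) + 6/7 = 6/7 + J² - 5*J)
v(R) = 51
N(W) = 2*W/(356/7 + W) (N(W) = (W + W)/(W + (6/7 + (-5)² - 5*(-5))) = (2*W)/(W + (6/7 + 25 + 25)) = (2*W)/(W + 356/7) = (2*W)/(356/7 + W) = 2*W/(356/7 + W))
N(-90) - v(-38) = 14*(-90)/(356 + 7*(-90)) - 1*51 = 14*(-90)/(356 - 630) - 51 = 14*(-90)/(-274) - 51 = 14*(-90)*(-1/274) - 51 = 630/137 - 51 = -6357/137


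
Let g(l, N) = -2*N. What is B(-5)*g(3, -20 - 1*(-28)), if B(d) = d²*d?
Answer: 2000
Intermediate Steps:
B(d) = d³
B(-5)*g(3, -20 - 1*(-28)) = (-5)³*(-2*(-20 - 1*(-28))) = -(-250)*(-20 + 28) = -(-250)*8 = -125*(-16) = 2000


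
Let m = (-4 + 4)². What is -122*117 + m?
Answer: -14274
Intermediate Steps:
m = 0 (m = 0² = 0)
-122*117 + m = -122*117 + 0 = -14274 + 0 = -14274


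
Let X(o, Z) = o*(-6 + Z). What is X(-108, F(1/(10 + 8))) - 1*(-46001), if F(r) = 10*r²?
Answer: 139937/3 ≈ 46646.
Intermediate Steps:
X(-108, F(1/(10 + 8))) - 1*(-46001) = -108*(-6 + 10*(1/(10 + 8))²) - 1*(-46001) = -108*(-6 + 10*(1/18)²) + 46001 = -108*(-6 + 10*(1/324)) + 46001 = -108*(-6 + 5/162) + 46001 = -108*(-967/162) + 46001 = 1934/3 + 46001 = 139937/3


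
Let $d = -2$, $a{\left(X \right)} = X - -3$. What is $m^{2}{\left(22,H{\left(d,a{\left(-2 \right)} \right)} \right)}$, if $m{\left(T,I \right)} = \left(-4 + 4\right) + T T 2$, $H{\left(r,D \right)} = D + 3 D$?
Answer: $937024$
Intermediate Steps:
$a{\left(X \right)} = 3 + X$ ($a{\left(X \right)} = X + 3 = 3 + X$)
$H{\left(r,D \right)} = 4 D$
$m{\left(T,I \right)} = 2 T^{2}$ ($m{\left(T,I \right)} = 0 + T^{2} \cdot 2 = 0 + 2 T^{2} = 2 T^{2}$)
$m^{2}{\left(22,H{\left(d,a{\left(-2 \right)} \right)} \right)} = \left(2 \cdot 22^{2}\right)^{2} = \left(2 \cdot 484\right)^{2} = 968^{2} = 937024$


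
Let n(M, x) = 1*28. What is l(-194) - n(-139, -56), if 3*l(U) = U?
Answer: -278/3 ≈ -92.667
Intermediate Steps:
l(U) = U/3
n(M, x) = 28
l(-194) - n(-139, -56) = (⅓)*(-194) - 1*28 = -194/3 - 28 = -278/3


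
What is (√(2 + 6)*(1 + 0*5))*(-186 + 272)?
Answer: 172*√2 ≈ 243.24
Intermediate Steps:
(√(2 + 6)*(1 + 0*5))*(-186 + 272) = (√8*(1 + 0))*86 = ((2*√2)*1)*86 = (2*√2)*86 = 172*√2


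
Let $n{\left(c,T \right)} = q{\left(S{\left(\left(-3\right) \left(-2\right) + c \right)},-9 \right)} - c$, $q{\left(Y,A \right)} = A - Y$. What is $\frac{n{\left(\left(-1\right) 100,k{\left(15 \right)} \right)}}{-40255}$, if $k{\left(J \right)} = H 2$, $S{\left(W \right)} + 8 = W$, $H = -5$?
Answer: $- \frac{193}{40255} \approx -0.0047944$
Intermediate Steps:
$S{\left(W \right)} = -8 + W$
$k{\left(J \right)} = -10$ ($k{\left(J \right)} = \left(-5\right) 2 = -10$)
$n{\left(c,T \right)} = -7 - 2 c$ ($n{\left(c,T \right)} = \left(-9 - \left(-8 + \left(\left(-3\right) \left(-2\right) + c\right)\right)\right) - c = \left(-9 - \left(-8 + \left(6 + c\right)\right)\right) - c = \left(-9 - \left(-2 + c\right)\right) - c = \left(-7 - c\right) - c = -7 - 2 c$)
$\frac{n{\left(\left(-1\right) 100,k{\left(15 \right)} \right)}}{-40255} = \frac{-7 - 2 \left(\left(-1\right) 100\right)}{-40255} = \left(-7 - -200\right) \left(- \frac{1}{40255}\right) = \left(-7 + 200\right) \left(- \frac{1}{40255}\right) = 193 \left(- \frac{1}{40255}\right) = - \frac{193}{40255}$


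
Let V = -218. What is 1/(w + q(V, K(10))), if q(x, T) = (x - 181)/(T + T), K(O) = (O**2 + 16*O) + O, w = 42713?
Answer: 180/7688207 ≈ 2.3412e-5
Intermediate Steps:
K(O) = O**2 + 17*O
q(x, T) = (-181 + x)/(2*T) (q(x, T) = (-181 + x)/((2*T)) = (-181 + x)*(1/(2*T)) = (-181 + x)/(2*T))
1/(w + q(V, K(10))) = 1/(42713 + (-181 - 218)/(2*((10*(17 + 10))))) = 1/(42713 + (1/2)*(-399)/(10*27)) = 1/(42713 + (1/2)*(-399)/270) = 1/(42713 + (1/2)*(1/270)*(-399)) = 1/(42713 - 133/180) = 1/(7688207/180) = 180/7688207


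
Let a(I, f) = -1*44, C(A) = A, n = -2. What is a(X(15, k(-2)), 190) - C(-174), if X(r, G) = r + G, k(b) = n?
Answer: 130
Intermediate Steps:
k(b) = -2
X(r, G) = G + r
a(I, f) = -44
a(X(15, k(-2)), 190) - C(-174) = -44 - 1*(-174) = -44 + 174 = 130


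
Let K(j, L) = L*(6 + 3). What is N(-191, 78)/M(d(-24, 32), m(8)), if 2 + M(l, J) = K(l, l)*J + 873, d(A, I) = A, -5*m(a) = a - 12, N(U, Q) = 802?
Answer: 4010/3491 ≈ 1.1487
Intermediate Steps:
m(a) = 12/5 - a/5 (m(a) = -(a - 12)/5 = -(-12 + a)/5 = 12/5 - a/5)
K(j, L) = 9*L (K(j, L) = L*9 = 9*L)
M(l, J) = 871 + 9*J*l (M(l, J) = -2 + ((9*l)*J + 873) = -2 + (9*J*l + 873) = -2 + (873 + 9*J*l) = 871 + 9*J*l)
N(-191, 78)/M(d(-24, 32), m(8)) = 802/(871 + 9*(12/5 - 1/5*8)*(-24)) = 802/(871 + 9*(12/5 - 8/5)*(-24)) = 802/(871 + 9*(4/5)*(-24)) = 802/(871 - 864/5) = 802/(3491/5) = 802*(5/3491) = 4010/3491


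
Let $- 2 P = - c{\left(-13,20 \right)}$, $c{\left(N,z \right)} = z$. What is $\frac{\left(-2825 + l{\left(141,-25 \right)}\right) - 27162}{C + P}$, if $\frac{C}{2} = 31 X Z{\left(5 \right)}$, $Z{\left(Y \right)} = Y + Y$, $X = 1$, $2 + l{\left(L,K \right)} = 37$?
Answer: $- \frac{1664}{35} \approx -47.543$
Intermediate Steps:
$l{\left(L,K \right)} = 35$ ($l{\left(L,K \right)} = -2 + 37 = 35$)
$P = 10$ ($P = - \frac{\left(-1\right) 20}{2} = \left(- \frac{1}{2}\right) \left(-20\right) = 10$)
$Z{\left(Y \right)} = 2 Y$
$C = 620$ ($C = 2 \cdot 31 \cdot 1 \cdot 2 \cdot 5 = 2 \cdot 31 \cdot 10 = 2 \cdot 310 = 620$)
$\frac{\left(-2825 + l{\left(141,-25 \right)}\right) - 27162}{C + P} = \frac{\left(-2825 + 35\right) - 27162}{620 + 10} = \frac{-2790 - 27162}{630} = \left(-29952\right) \frac{1}{630} = - \frac{1664}{35}$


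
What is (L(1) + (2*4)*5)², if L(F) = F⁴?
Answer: 1681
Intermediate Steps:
(L(1) + (2*4)*5)² = (1⁴ + (2*4)*5)² = (1 + 8*5)² = (1 + 40)² = 41² = 1681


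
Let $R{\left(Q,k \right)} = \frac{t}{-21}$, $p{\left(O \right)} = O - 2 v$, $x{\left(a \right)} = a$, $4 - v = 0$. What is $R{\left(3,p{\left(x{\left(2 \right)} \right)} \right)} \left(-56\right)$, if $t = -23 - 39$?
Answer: $- \frac{496}{3} \approx -165.33$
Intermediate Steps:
$v = 4$ ($v = 4 - 0 = 4 + 0 = 4$)
$t = -62$
$p{\left(O \right)} = -8 + O$ ($p{\left(O \right)} = O - 8 = -8 + O$)
$R{\left(Q,k \right)} = \frac{62}{21}$ ($R{\left(Q,k \right)} = - \frac{62}{-21} = \left(-62\right) \left(- \frac{1}{21}\right) = \frac{62}{21}$)
$R{\left(3,p{\left(x{\left(2 \right)} \right)} \right)} \left(-56\right) = \frac{62}{21} \left(-56\right) = - \frac{496}{3}$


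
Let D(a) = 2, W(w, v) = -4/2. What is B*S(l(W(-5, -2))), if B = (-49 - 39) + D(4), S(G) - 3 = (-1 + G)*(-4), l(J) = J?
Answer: -1290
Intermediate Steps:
W(w, v) = -2 (W(w, v) = -4*1/2 = -2)
S(G) = 7 - 4*G (S(G) = 3 + (-1 + G)*(-4) = 3 + (4 - 4*G) = 7 - 4*G)
B = -86 (B = (-49 - 39) + 2 = -88 + 2 = -86)
B*S(l(W(-5, -2))) = -86*(7 - 4*(-2)) = -86*(7 + 8) = -86*15 = -1290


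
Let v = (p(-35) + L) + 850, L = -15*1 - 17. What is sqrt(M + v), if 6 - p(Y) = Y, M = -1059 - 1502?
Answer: I*sqrt(1702) ≈ 41.255*I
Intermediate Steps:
L = -32 (L = -15 - 17 = -32)
M = -2561
p(Y) = 6 - Y
v = 859 (v = ((6 - 1*(-35)) - 32) + 850 = ((6 + 35) - 32) + 850 = (41 - 32) + 850 = 9 + 850 = 859)
sqrt(M + v) = sqrt(-2561 + 859) = sqrt(-1702) = I*sqrt(1702)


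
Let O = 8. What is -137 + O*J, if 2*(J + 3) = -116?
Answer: -625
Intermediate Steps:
J = -61 (J = -3 + (½)*(-116) = -3 - 58 = -61)
-137 + O*J = -137 + 8*(-61) = -137 - 488 = -625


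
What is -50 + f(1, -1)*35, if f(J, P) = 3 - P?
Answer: 90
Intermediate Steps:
-50 + f(1, -1)*35 = -50 + (3 - 1*(-1))*35 = -50 + (3 + 1)*35 = -50 + 4*35 = -50 + 140 = 90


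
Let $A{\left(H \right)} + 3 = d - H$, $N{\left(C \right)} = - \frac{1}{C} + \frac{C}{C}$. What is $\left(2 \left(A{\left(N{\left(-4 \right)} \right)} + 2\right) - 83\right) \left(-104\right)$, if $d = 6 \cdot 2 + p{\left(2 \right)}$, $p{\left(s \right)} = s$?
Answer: $6188$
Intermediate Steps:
$N{\left(C \right)} = 1 - \frac{1}{C}$ ($N{\left(C \right)} = - \frac{1}{C} + 1 = 1 - \frac{1}{C}$)
$d = 14$ ($d = 6 \cdot 2 + 2 = 12 + 2 = 14$)
$A{\left(H \right)} = 11 - H$ ($A{\left(H \right)} = -3 - \left(-14 + H\right) = 11 - H$)
$\left(2 \left(A{\left(N{\left(-4 \right)} \right)} + 2\right) - 83\right) \left(-104\right) = \left(2 \left(\left(11 - \frac{-1 - 4}{-4}\right) + 2\right) - 83\right) \left(-104\right) = \left(2 \left(\left(11 - \left(- \frac{1}{4}\right) \left(-5\right)\right) + 2\right) - 83\right) \left(-104\right) = \left(2 \left(\left(11 - \frac{5}{4}\right) + 2\right) - 83\right) \left(-104\right) = \left(2 \left(\frac{39}{4} + 2\right) - 83\right) \left(-104\right) = \left(2 \cdot \frac{47}{4} - 83\right) \left(-104\right) = \left(\frac{47}{2} - 83\right) \left(-104\right) = \left(- \frac{119}{2}\right) \left(-104\right) = 6188$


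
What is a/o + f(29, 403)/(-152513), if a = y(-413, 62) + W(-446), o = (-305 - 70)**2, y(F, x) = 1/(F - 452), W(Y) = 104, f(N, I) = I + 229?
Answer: -63156958033/18551776640625 ≈ -0.0034044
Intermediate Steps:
f(N, I) = 229 + I
y(F, x) = 1/(-452 + F)
o = 140625 (o = (-375)**2 = 140625)
a = 89959/865 (a = 1/(-452 - 413) + 104 = 1/(-865) + 104 = -1/865 + 104 = 89959/865 ≈ 104.00)
a/o + f(29, 403)/(-152513) = (89959/865)/140625 + (229 + 403)/(-152513) = (89959/865)*(1/140625) + 632*(-1/152513) = 89959/121640625 - 632/152513 = -63156958033/18551776640625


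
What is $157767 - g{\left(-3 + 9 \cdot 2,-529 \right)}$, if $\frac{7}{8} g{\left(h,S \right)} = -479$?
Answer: $\frac{1108201}{7} \approx 1.5831 \cdot 10^{5}$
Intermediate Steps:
$g{\left(h,S \right)} = - \frac{3832}{7}$ ($g{\left(h,S \right)} = \frac{8}{7} \left(-479\right) = - \frac{3832}{7}$)
$157767 - g{\left(-3 + 9 \cdot 2,-529 \right)} = 157767 - - \frac{3832}{7} = 157767 + \frac{3832}{7} = \frac{1108201}{7}$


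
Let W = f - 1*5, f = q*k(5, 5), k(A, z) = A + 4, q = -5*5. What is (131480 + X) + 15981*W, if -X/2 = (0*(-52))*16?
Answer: -3544150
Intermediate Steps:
q = -25
k(A, z) = 4 + A
f = -225 (f = -25*(4 + 5) = -25*9 = -225)
W = -230 (W = -225 - 1*5 = -225 - 5 = -230)
X = 0 (X = -2*0*(-52)*16 = -0*16 = -2*0 = 0)
(131480 + X) + 15981*W = (131480 + 0) + 15981*(-230) = 131480 - 3675630 = -3544150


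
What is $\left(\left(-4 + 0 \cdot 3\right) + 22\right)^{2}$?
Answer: $324$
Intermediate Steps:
$\left(\left(-4 + 0 \cdot 3\right) + 22\right)^{2} = \left(\left(-4 + 0\right) + 22\right)^{2} = \left(-4 + 22\right)^{2} = 18^{2} = 324$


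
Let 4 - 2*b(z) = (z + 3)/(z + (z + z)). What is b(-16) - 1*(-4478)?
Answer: 430067/96 ≈ 4479.9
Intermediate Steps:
b(z) = 2 - (3 + z)/(6*z) (b(z) = 2 - (z + 3)/(2*(z + (z + z))) = 2 - (3 + z)/(2*(z + 2*z)) = 2 - (3 + z)/(2*(3*z)) = 2 - (3 + z)*1/(3*z)/2 = 2 - (3 + z)/(6*z))
b(-16) - 1*(-4478) = (⅙)*(-3 + 11*(-16))/(-16) - 1*(-4478) = (⅙)*(-1/16)*(-3 - 176) + 4478 = (⅙)*(-1/16)*(-179) + 4478 = 179/96 + 4478 = 430067/96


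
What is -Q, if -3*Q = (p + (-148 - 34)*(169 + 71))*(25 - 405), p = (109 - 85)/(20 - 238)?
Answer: 603076720/109 ≈ 5.5328e+6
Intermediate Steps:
p = -12/109 (p = 24/(-218) = 24*(-1/218) = -12/109 ≈ -0.11009)
Q = -603076720/109 (Q = -(-12/109 + (-148 - 34)*(169 + 71))*(25 - 405)/3 = -(-12/109 - 182*240)*(-380)/3 = -(-12/109 - 43680)*(-380)/3 = -(-1587044)*(-380)/109 = -⅓*1809230160/109 = -603076720/109 ≈ -5.5328e+6)
-Q = -1*(-603076720/109) = 603076720/109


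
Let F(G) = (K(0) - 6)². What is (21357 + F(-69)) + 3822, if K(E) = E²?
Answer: 25215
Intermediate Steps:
F(G) = 36 (F(G) = (0² - 6)² = (0 - 6)² = (-6)² = 36)
(21357 + F(-69)) + 3822 = (21357 + 36) + 3822 = 21393 + 3822 = 25215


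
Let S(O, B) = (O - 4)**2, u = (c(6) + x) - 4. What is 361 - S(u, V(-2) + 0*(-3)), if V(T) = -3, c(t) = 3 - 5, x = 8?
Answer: 357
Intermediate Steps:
c(t) = -2
u = 2 (u = (-2 + 8) - 4 = 6 - 4 = 2)
S(O, B) = (-4 + O)**2
361 - S(u, V(-2) + 0*(-3)) = 361 - (-4 + 2)**2 = 361 - 1*(-2)**2 = 361 - 1*4 = 361 - 4 = 357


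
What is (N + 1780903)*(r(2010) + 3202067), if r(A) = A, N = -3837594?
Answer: -6589796329207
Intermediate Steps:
(N + 1780903)*(r(2010) + 3202067) = (-3837594 + 1780903)*(2010 + 3202067) = -2056691*3204077 = -6589796329207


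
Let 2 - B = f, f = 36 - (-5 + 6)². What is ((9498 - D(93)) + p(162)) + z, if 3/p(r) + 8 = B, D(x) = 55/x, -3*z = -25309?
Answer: 22793693/1271 ≈ 17934.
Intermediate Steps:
z = 25309/3 (z = -⅓*(-25309) = 25309/3 ≈ 8436.3)
f = 35 (f = 36 - 1*1² = 36 - 1*1 = 36 - 1 = 35)
B = -33 (B = 2 - 1*35 = 2 - 35 = -33)
p(r) = -3/41 (p(r) = 3/(-8 - 33) = 3/(-41) = 3*(-1/41) = -3/41)
((9498 - D(93)) + p(162)) + z = ((9498 - 55/93) - 3/41) + 25309/3 = (883259/93 - 3/41) + 25309/3 = 36213340/3813 + 25309/3 = 22793693/1271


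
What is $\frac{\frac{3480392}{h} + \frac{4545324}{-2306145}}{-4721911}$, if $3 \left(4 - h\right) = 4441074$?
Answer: $\frac{2459162862256}{2686697297905242605} \approx 9.1531 \cdot 10^{-7}$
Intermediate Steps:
$h = -1480354$ ($h = 4 - 1480358 = -1480354$)
$\frac{\frac{3480392}{h} + \frac{4545324}{-2306145}}{-4721911} = \frac{\frac{3480392}{-1480354} + \frac{4545324}{-2306145}}{-4721911} = \left(3480392 \left(- \frac{1}{1480354}\right) + 4545324 \left(- \frac{1}{2306145}\right)\right) \left(- \frac{1}{4721911}\right) = \left(- \frac{1740196}{740177} - \frac{1515108}{768715}\right) \left(- \frac{1}{4721911}\right) = \left(- \frac{2459162862256}{568985162555}\right) \left(- \frac{1}{4721911}\right) = \frac{2459162862256}{2686697297905242605}$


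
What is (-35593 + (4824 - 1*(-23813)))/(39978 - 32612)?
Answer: -3478/3683 ≈ -0.94434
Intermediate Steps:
(-35593 + (4824 - 1*(-23813)))/(39978 - 32612) = (-35593 + (4824 + 23813))/7366 = (-35593 + 28637)*(1/7366) = -6956*1/7366 = -3478/3683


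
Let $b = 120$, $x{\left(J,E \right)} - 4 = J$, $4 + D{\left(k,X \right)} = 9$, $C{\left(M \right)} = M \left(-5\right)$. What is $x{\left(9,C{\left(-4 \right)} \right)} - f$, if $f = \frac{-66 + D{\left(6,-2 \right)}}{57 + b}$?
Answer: $\frac{2362}{177} \approx 13.345$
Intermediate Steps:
$C{\left(M \right)} = - 5 M$
$D{\left(k,X \right)} = 5$ ($D{\left(k,X \right)} = -4 + 9 = 5$)
$x{\left(J,E \right)} = 4 + J$
$f = - \frac{61}{177}$ ($f = \frac{-66 + 5}{57 + 120} = - \frac{61}{177} \approx -0.34463$)
$x{\left(9,C{\left(-4 \right)} \right)} - f = \left(4 + 9\right) - - \frac{61}{177} = 13 + \frac{61}{177} = \frac{2362}{177}$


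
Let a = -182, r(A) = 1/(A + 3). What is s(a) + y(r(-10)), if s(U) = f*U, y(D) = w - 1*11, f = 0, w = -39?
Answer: -50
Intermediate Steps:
r(A) = 1/(3 + A)
y(D) = -50 (y(D) = -39 - 1*11 = -39 - 11 = -50)
s(U) = 0 (s(U) = 0*U = 0)
s(a) + y(r(-10)) = 0 - 50 = -50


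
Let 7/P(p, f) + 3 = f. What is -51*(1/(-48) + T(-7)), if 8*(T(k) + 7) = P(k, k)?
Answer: 14501/40 ≈ 362.52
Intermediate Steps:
P(p, f) = 7/(-3 + f)
T(k) = -7 + 7/(8*(-3 + k)) (T(k) = -7 + (7/(-3 + k))/8 = -7 + 7/(8*(-3 + k)))
-51*(1/(-48) + T(-7)) = -51*(1/(-48) + 7*(25 - 8*(-7))/(8*(-3 - 7))) = -51*(-1/48 + (7/8)*(25 + 56)/(-10)) = -51*(-1/48 + (7/8)*(-1/10)*81) = -51*(-1/48 - 567/80) = -51*(-853/120) = 14501/40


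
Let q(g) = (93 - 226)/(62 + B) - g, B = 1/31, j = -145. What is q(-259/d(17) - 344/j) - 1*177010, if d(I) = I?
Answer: -839011107584/4740195 ≈ -1.7700e+5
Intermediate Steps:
B = 1/31 ≈ 0.032258
q(g) = -4123/1923 - g (q(g) = (93 - 226)/(62 + 1/31) - g = -133/1923/31 - g = -133*31/1923 - g = -4123/1923 - g)
q(-259/d(17) - 344/j) - 1*177010 = (-4123/1923 - (-259/17 - 344/(-145))) - 1*177010 = (-4123/1923 - (-259*1/17 - 344*(-1/145))) - 177010 = (-4123/1923 - (-259/17 + 344/145)) - 177010 = (-4123/1923 - 1*(-31707/2465)) - 177010 = (-4123/1923 + 31707/2465) - 177010 = 50809366/4740195 - 177010 = -839011107584/4740195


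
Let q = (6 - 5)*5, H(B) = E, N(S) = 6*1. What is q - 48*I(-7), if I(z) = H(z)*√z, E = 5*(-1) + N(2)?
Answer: 5 - 48*I*√7 ≈ 5.0 - 127.0*I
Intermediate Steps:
N(S) = 6
E = 1 (E = 5*(-1) + 6 = -5 + 6 = 1)
H(B) = 1
q = 5 (q = 1*5 = 5)
I(z) = √z (I(z) = 1*√z = √z)
q - 48*I(-7) = 5 - 48*I*√7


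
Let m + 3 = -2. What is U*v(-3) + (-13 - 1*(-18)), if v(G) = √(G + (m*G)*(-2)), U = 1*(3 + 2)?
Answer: 5 + 5*I*√33 ≈ 5.0 + 28.723*I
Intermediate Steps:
U = 5 (U = 1*5 = 5)
m = -5 (m = -3 - 2 = -5)
v(G) = √11*√G (v(G) = √(G - 5*G*(-2)) = √(G + 10*G) = √(11*G) = √11*√G)
U*v(-3) + (-13 - 1*(-18)) = 5*(√11*√(-3)) + (-13 - 1*(-18)) = 5*(√11*(I*√3)) + (-13 + 18) = 5*(I*√33) + 5 = 5*I*√33 + 5 = 5 + 5*I*√33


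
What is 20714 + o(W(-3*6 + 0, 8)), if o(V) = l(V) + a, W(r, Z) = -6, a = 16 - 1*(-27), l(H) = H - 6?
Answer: 20745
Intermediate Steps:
l(H) = -6 + H
a = 43 (a = 16 + 27 = 43)
o(V) = 37 + V (o(V) = (-6 + V) + 43 = 37 + V)
20714 + o(W(-3*6 + 0, 8)) = 20714 + (37 - 6) = 20714 + 31 = 20745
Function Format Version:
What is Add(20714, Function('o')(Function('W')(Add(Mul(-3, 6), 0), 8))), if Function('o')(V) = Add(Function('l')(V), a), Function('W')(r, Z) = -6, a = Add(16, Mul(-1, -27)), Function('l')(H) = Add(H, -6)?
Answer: 20745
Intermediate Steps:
Function('l')(H) = Add(-6, H)
a = 43 (a = Add(16, 27) = 43)
Function('o')(V) = Add(37, V) (Function('o')(V) = Add(Add(-6, V), 43) = Add(37, V))
Add(20714, Function('o')(Function('W')(Add(Mul(-3, 6), 0), 8))) = Add(20714, Add(37, -6)) = Add(20714, 31) = 20745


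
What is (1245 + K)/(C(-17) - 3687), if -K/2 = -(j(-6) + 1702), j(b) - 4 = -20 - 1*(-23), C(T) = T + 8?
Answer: -4663/3696 ≈ -1.2616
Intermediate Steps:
C(T) = 8 + T
j(b) = 7 (j(b) = 4 + (-20 - 1*(-23)) = 4 + (-20 + 23) = 4 + 3 = 7)
K = 3418 (K = -(-2)*(7 + 1702) = -(-2)*1709 = -2*(-1709) = 3418)
(1245 + K)/(C(-17) - 3687) = (1245 + 3418)/((8 - 17) - 3687) = 4663/(-9 - 3687) = 4663/(-3696) = 4663*(-1/3696) = -4663/3696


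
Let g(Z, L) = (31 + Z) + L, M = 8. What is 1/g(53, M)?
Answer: 1/92 ≈ 0.010870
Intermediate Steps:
g(Z, L) = 31 + L + Z
1/g(53, M) = 1/(31 + 8 + 53) = 1/92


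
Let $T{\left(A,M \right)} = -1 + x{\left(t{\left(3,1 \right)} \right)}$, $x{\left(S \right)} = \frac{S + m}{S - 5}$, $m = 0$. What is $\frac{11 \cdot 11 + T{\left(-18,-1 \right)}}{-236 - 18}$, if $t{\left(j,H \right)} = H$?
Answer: $- \frac{479}{1016} \approx -0.47146$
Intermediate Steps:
$x{\left(S \right)} = \frac{S}{-5 + S}$ ($x{\left(S \right)} = \frac{S + 0}{S - 5} = \frac{S}{-5 + S}$)
$T{\left(A,M \right)} = - \frac{5}{4}$ ($T{\left(A,M \right)} = -1 + 1 \frac{1}{-5 + 1} = -1 + 1 \frac{1}{-4} = -1 + 1 \left(- \frac{1}{4}\right) = -1 - \frac{1}{4} = - \frac{5}{4}$)
$\frac{11 \cdot 11 + T{\left(-18,-1 \right)}}{-236 - 18} = \frac{11 \cdot 11 - \frac{5}{4}}{-236 - 18} = \frac{121 - \frac{5}{4}}{-254} = \frac{479}{4} \left(- \frac{1}{254}\right) = - \frac{479}{1016}$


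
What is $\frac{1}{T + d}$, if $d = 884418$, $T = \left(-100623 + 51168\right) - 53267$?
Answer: $\frac{1}{781696} \approx 1.2793 \cdot 10^{-6}$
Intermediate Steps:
$T = -102722$ ($T = -49455 - 53267 = -102722$)
$\frac{1}{T + d} = \frac{1}{-102722 + 884418} = \frac{1}{781696}$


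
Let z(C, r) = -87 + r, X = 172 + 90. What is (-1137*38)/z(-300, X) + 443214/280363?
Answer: -12035801328/49063525 ≈ -245.31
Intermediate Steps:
X = 262
(-1137*38)/z(-300, X) + 443214/280363 = (-1137*38)/(-87 + 262) + 443214/280363 = -43206/175 + 443214*(1/280363) = -43206*1/175 + 443214/280363 = -43206/175 + 443214/280363 = -12035801328/49063525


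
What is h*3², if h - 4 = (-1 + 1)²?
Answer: 36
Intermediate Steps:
h = 4 (h = 4 + (-1 + 1)² = 4 + 0² = 4 + 0 = 4)
h*3² = 4*3² = 4*9 = 36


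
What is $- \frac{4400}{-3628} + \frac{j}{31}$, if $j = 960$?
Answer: $\frac{904820}{28117} \approx 32.181$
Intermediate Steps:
$- \frac{4400}{-3628} + \frac{j}{31} = - \frac{4400}{-3628} + \frac{960}{31} = \left(-4400\right) \left(- \frac{1}{3628}\right) + 960 \cdot \frac{1}{31} = \frac{1100}{907} + \frac{960}{31} = \frac{904820}{28117}$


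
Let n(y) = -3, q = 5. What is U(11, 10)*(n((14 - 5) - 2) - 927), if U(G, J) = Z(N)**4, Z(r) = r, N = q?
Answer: -581250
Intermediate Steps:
N = 5
U(G, J) = 625 (U(G, J) = 5**4 = 625)
U(11, 10)*(n((14 - 5) - 2) - 927) = 625*(-3 - 927) = 625*(-930) = -581250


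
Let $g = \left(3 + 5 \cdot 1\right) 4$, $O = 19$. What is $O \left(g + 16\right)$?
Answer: $912$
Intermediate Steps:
$g = 32$ ($g = \left(3 + 5\right) 4 = 8 \cdot 4 = 32$)
$O \left(g + 16\right) = 19 \left(32 + 16\right) = 19 \cdot 48 = 912$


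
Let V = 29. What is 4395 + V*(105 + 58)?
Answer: 9122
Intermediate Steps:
4395 + V*(105 + 58) = 4395 + 29*(105 + 58) = 4395 + 29*163 = 4395 + 4727 = 9122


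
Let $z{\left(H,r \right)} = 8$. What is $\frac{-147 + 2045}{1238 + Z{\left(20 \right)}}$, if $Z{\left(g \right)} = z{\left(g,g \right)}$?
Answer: $\frac{949}{623} \approx 1.5233$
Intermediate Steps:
$Z{\left(g \right)} = 8$
$\frac{-147 + 2045}{1238 + Z{\left(20 \right)}} = \frac{-147 + 2045}{1238 + 8} = \frac{1898}{1246} = 1898 \cdot \frac{1}{1246} = \frac{949}{623}$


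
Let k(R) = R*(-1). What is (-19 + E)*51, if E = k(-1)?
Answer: -918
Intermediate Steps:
k(R) = -R
E = 1 (E = -1*(-1) = 1)
(-19 + E)*51 = (-19 + 1)*51 = -18*51 = -918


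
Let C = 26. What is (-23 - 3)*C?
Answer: -676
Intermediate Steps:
(-23 - 3)*C = (-23 - 3)*26 = -26*26 = -676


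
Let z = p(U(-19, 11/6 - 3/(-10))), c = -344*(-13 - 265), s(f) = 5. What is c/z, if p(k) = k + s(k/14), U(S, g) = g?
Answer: 1434480/107 ≈ 13406.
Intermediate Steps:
p(k) = 5 + k (p(k) = k + 5 = 5 + k)
c = 95632 (c = -344*(-278) = 95632)
z = 107/15 (z = 5 + (11/6 - 3/(-10)) = 5 + (11*(1/6) - 3*(-1/10)) = 5 + (11/6 + 3/10) = 5 + 32/15 = 107/15 ≈ 7.1333)
c/z = 95632/(107/15) = 95632*(15/107) = 1434480/107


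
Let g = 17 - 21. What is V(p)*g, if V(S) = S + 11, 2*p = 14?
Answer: -72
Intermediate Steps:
g = -4
p = 7 (p = (½)*14 = 7)
V(S) = 11 + S
V(p)*g = (11 + 7)*(-4) = 18*(-4) = -72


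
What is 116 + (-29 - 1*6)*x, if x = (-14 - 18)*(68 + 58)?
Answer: 141236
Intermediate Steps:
x = -4032 (x = -32*126 = -4032)
116 + (-29 - 1*6)*x = 116 + (-29 - 1*6)*(-4032) = 116 + (-29 - 6)*(-4032) = 116 - 35*(-4032) = 116 + 141120 = 141236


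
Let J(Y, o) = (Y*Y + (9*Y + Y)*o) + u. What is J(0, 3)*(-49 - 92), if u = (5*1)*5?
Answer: -3525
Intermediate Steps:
u = 25 (u = 5*5 = 25)
J(Y, o) = 25 + Y² + 10*Y*o (J(Y, o) = (Y*Y + (9*Y + Y)*o) + 25 = (Y² + (10*Y)*o) + 25 = (Y² + 10*Y*o) + 25 = 25 + Y² + 10*Y*o)
J(0, 3)*(-49 - 92) = (25 + 0² + 10*0*3)*(-49 - 92) = (25 + 0 + 0)*(-141) = 25*(-141) = -3525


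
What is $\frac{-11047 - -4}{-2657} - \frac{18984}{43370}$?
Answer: $\frac{214247211}{57617045} \approx 3.7185$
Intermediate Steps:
$\frac{-11047 - -4}{-2657} - \frac{18984}{43370} = \left(-11047 + 4\right) \left(- \frac{1}{2657}\right) - \frac{9492}{21685} = \left(-11043\right) \left(- \frac{1}{2657}\right) - \frac{9492}{21685} = \frac{11043}{2657} - \frac{9492}{21685} = \frac{214247211}{57617045}$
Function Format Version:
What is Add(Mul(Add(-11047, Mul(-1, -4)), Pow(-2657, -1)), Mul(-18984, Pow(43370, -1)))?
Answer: Rational(214247211, 57617045) ≈ 3.7185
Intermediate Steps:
Add(Mul(Add(-11047, Mul(-1, -4)), Pow(-2657, -1)), Mul(-18984, Pow(43370, -1))) = Add(Mul(Add(-11047, 4), Rational(-1, 2657)), Mul(-18984, Rational(1, 43370))) = Add(Mul(-11043, Rational(-1, 2657)), Rational(-9492, 21685)) = Add(Rational(11043, 2657), Rational(-9492, 21685)) = Rational(214247211, 57617045)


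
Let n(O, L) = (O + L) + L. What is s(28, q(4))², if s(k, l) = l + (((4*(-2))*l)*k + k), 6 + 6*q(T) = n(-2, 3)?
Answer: 94249/9 ≈ 10472.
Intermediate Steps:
n(O, L) = O + 2*L (n(O, L) = (L + O) + L = O + 2*L)
q(T) = -⅓ (q(T) = -1 + (-2 + 2*3)/6 = -1 + (-2 + 6)/6 = -1 + (⅙)*4 = -1 + ⅔ = -⅓)
s(k, l) = k + l - 8*k*l (s(k, l) = l + ((-8*l)*k + k) = l + (-8*k*l + k) = l + (k - 8*k*l) = k + l - 8*k*l)
s(28, q(4))² = (28 - ⅓ - 8*28*(-⅓))² = (28 - ⅓ + 224/3)² = (307/3)² = 94249/9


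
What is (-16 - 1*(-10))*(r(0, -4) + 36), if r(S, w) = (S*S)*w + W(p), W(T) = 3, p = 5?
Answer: -234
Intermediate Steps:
r(S, w) = 3 + w*S² (r(S, w) = (S*S)*w + 3 = S²*w + 3 = w*S² + 3 = 3 + w*S²)
(-16 - 1*(-10))*(r(0, -4) + 36) = (-16 - 1*(-10))*((3 - 4*0²) + 36) = (-16 + 10)*((3 - 4*0) + 36) = -6*((3 + 0) + 36) = -6*(3 + 36) = -6*39 = -234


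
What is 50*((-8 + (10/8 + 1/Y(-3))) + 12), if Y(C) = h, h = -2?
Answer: 475/2 ≈ 237.50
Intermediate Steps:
Y(C) = -2
50*((-8 + (10/8 + 1/Y(-3))) + 12) = 50*((-8 + (10/8 + 1/(-2))) + 12) = 50*((-8 + (10*(⅛) + 1*(-½))) + 12) = 50*((-8 + (5/4 - ½)) + 12) = 50*((-8 + ¾) + 12) = 50*(-29/4 + 12) = 50*(19/4) = 475/2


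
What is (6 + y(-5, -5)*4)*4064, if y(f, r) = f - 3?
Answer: -105664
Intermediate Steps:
y(f, r) = -3 + f
(6 + y(-5, -5)*4)*4064 = (6 + (-3 - 5)*4)*4064 = (6 - 8*4)*4064 = (6 - 32)*4064 = -26*4064 = -105664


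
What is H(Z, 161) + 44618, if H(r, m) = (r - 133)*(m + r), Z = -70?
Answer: 26145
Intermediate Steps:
H(r, m) = (-133 + r)*(m + r)
H(Z, 161) + 44618 = ((-70)² - 133*161 - 133*(-70) + 161*(-70)) + 44618 = (4900 - 21413 + 9310 - 11270) + 44618 = -18473 + 44618 = 26145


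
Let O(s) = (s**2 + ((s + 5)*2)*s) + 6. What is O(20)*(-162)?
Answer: -227772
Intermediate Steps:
O(s) = 6 + s**2 + s*(10 + 2*s) (O(s) = (s**2 + ((5 + s)*2)*s) + 6 = (s**2 + (10 + 2*s)*s) + 6 = (s**2 + s*(10 + 2*s)) + 6 = 6 + s**2 + s*(10 + 2*s))
O(20)*(-162) = (6 + 3*20**2 + 10*20)*(-162) = (6 + 3*400 + 200)*(-162) = (6 + 1200 + 200)*(-162) = 1406*(-162) = -227772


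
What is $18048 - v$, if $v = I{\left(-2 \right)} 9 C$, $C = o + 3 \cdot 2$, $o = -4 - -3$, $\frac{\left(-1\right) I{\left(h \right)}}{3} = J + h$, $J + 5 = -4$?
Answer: $16563$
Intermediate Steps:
$J = -9$ ($J = -5 - 4 = -9$)
$I{\left(h \right)} = 27 - 3 h$ ($I{\left(h \right)} = - 3 \left(-9 + h\right) = 27 - 3 h$)
$o = -1$ ($o = -4 + 3 = -1$)
$C = 5$ ($C = -1 + 3 \cdot 2 = -1 + 6 = 5$)
$v = 1485$ ($v = \left(27 - -6\right) 9 \cdot 5 = \left(27 + 6\right) 9 \cdot 5 = 33 \cdot 9 \cdot 5 = 297 \cdot 5 = 1485$)
$18048 - v = 18048 - 1485 = 16563$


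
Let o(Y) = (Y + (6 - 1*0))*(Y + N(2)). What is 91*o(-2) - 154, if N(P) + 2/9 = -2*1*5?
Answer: -41426/9 ≈ -4602.9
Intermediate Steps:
N(P) = -92/9 (N(P) = -2/9 - 2*1*5 = -2/9 - 2*5 = -2/9 - 10 = -92/9)
o(Y) = (6 + Y)*(-92/9 + Y) (o(Y) = (Y + (6 - 1*0))*(Y - 92/9) = (Y + (6 + 0))*(-92/9 + Y) = (Y + 6)*(-92/9 + Y) = (6 + Y)*(-92/9 + Y))
91*o(-2) - 154 = 91*(-184/3 + (-2)**2 - 38/9*(-2)) - 154 = 91*(-184/3 + 4 + 76/9) - 154 = 91*(-440/9) - 154 = -40040/9 - 154 = -41426/9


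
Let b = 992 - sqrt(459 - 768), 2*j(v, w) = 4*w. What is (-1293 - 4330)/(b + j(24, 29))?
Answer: -1968050/367603 - 5623*I*sqrt(309)/1102809 ≈ -5.3537 - 0.089629*I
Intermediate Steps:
j(v, w) = 2*w (j(v, w) = (4*w)/2 = 2*w)
b = 992 - I*sqrt(309) (b = 992 - sqrt(-309) = 992 - I*sqrt(309) ≈ 992.0 - 17.578*I)
(-1293 - 4330)/(b + j(24, 29)) = (-1293 - 4330)/((992 - I*sqrt(309)) + 2*29) = -5623/((992 - I*sqrt(309)) + 58) = -5623/(1050 - I*sqrt(309))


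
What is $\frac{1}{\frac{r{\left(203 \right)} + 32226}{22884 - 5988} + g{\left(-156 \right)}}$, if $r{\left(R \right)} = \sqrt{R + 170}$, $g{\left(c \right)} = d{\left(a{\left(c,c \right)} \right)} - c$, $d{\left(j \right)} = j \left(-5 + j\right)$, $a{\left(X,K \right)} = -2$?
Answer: $\frac{49075209216}{8436387465743} - \frac{16896 \sqrt{373}}{8436387465743} \approx 0.005817$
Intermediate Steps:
$g{\left(c \right)} = 14 - c$ ($g{\left(c \right)} = - 2 \left(-5 - 2\right) - c = \left(-2\right) \left(-7\right) - c = 14 - c$)
$r{\left(R \right)} = \sqrt{170 + R}$
$\frac{1}{\frac{r{\left(203 \right)} + 32226}{22884 - 5988} + g{\left(-156 \right)}} = \frac{1}{\frac{\sqrt{170 + 203} + 32226}{22884 - 5988} + \left(14 - -156\right)} = \frac{1}{\frac{\sqrt{373} + 32226}{16896} + \left(14 + 156\right)} = \frac{1}{\left(32226 + \sqrt{373}\right) \frac{1}{16896} + 170} = \frac{1}{\left(\frac{5371}{2816} + \frac{\sqrt{373}}{16896}\right) + 170} = \frac{1}{\frac{484091}{2816} + \frac{\sqrt{373}}{16896}}$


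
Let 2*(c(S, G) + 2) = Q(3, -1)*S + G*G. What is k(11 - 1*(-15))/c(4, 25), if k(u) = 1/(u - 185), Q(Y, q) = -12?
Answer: -2/91107 ≈ -2.1952e-5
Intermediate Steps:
c(S, G) = -2 + G**2/2 - 6*S (c(S, G) = -2 + (-12*S + G*G)/2 = -2 + (-12*S + G**2)/2 = -2 + (G**2 - 12*S)/2 = -2 + (G**2/2 - 6*S) = -2 + G**2/2 - 6*S)
k(u) = 1/(-185 + u)
k(11 - 1*(-15))/c(4, 25) = 1/((-185 + (11 - 1*(-15)))*(-2 + (1/2)*25**2 - 6*4)) = 1/((-185 + (11 + 15))*(-2 + (1/2)*625 - 24)) = 1/((-185 + 26)*(-2 + 625/2 - 24)) = 1/((-159)*(573/2)) = -1/159*2/573 = -2/91107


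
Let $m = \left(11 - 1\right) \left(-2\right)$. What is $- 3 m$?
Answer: $60$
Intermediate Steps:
$m = -20$ ($m = 10 \left(-2\right) = -20$)
$- 3 m = \left(-3\right) \left(-20\right) = 60$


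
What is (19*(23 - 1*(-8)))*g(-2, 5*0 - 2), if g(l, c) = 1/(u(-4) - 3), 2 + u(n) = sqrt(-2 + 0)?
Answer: -2945/27 - 589*I*sqrt(2)/27 ≈ -109.07 - 30.851*I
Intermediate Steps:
u(n) = -2 + I*sqrt(2) (u(n) = -2 + sqrt(-2 + 0) = -2 + sqrt(-2) = -2 + I*sqrt(2))
g(l, c) = 1/(-5 + I*sqrt(2)) (g(l, c) = 1/((-2 + I*sqrt(2)) - 3) = 1/(-5 + I*sqrt(2)))
(19*(23 - 1*(-8)))*g(-2, 5*0 - 2) = (19*(23 - 1*(-8)))*(-5/27 - I*sqrt(2)/27) = (19*(23 + 8))*(-5/27 - I*sqrt(2)/27) = (19*31)*(-5/27 - I*sqrt(2)/27) = 589*(-5/27 - I*sqrt(2)/27) = -2945/27 - 589*I*sqrt(2)/27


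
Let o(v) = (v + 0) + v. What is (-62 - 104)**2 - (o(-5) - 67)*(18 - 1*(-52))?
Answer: 32946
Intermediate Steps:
o(v) = 2*v (o(v) = v + v = 2*v)
(-62 - 104)**2 - (o(-5) - 67)*(18 - 1*(-52)) = (-62 - 104)**2 - (2*(-5) - 67)*(18 - 1*(-52)) = (-166)**2 - (-10 - 67)*(18 + 52) = 27556 - (-77)*70 = 27556 - 1*(-5390) = 27556 + 5390 = 32946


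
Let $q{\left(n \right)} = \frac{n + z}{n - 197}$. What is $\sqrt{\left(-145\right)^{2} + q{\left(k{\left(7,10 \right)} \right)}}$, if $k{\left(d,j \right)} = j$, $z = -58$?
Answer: $\frac{\sqrt{735232201}}{187} \approx 145.0$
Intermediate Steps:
$q{\left(n \right)} = \frac{-58 + n}{-197 + n}$ ($q{\left(n \right)} = \frac{n - 58}{n - 197} = \frac{-58 + n}{-197 + n}$)
$\sqrt{\left(-145\right)^{2} + q{\left(k{\left(7,10 \right)} \right)}} = \sqrt{\left(-145\right)^{2} + \frac{-58 + 10}{-197 + 10}} = \sqrt{21025 + \frac{1}{-187} \left(-48\right)} = \sqrt{21025 - - \frac{48}{187}} = \sqrt{21025 + \frac{48}{187}} = \sqrt{\frac{3931723}{187}} = \frac{\sqrt{735232201}}{187}$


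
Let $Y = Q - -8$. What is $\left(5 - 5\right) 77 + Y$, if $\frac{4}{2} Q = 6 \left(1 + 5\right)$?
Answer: $26$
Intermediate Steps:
$Q = 18$ ($Q = \frac{6 \left(1 + 5\right)}{2} = \frac{6 \cdot 6}{2} = \frac{1}{2} \cdot 36 = 18$)
$Y = 26$ ($Y = 18 - -8 = 18 + 8 = 26$)
$\left(5 - 5\right) 77 + Y = \left(5 - 5\right) 77 + 26 = 0 \cdot 77 + 26 = 0 + 26 = 26$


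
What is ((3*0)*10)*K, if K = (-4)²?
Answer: 0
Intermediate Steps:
K = 16
((3*0)*10)*K = ((3*0)*10)*16 = (0*10)*16 = 0*16 = 0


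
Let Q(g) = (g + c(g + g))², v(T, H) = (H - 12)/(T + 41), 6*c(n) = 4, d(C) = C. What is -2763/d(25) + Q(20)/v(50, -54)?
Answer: -5193161/7425 ≈ -699.42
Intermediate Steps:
c(n) = ⅔ (c(n) = (⅙)*4 = ⅔)
v(T, H) = (-12 + H)/(41 + T)
Q(g) = (⅔ + g)² (Q(g) = (g + ⅔)² = (⅔ + g)²)
-2763/d(25) + Q(20)/v(50, -54) = -2763/25 + ((2 + 3*20)²/9)/(((-12 - 54)/(41 + 50))) = -2763*1/25 + ((2 + 60)²/9)/((-66/91)) = -2763/25 + ((⅑)*62²)/(((1/91)*(-66))) = -2763/25 + ((⅑)*3844)/(-66/91) = -2763/25 + (3844/9)*(-91/66) = -2763/25 - 174902/297 = -5193161/7425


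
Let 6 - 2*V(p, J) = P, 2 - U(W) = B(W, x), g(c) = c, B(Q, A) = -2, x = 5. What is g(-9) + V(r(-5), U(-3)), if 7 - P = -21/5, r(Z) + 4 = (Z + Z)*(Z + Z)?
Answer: -58/5 ≈ -11.600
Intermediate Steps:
r(Z) = -4 + 4*Z² (r(Z) = -4 + (Z + Z)*(Z + Z) = -4 + (2*Z)*(2*Z) = -4 + 4*Z²)
U(W) = 4 (U(W) = 2 - 1*(-2) = 2 + 2 = 4)
P = 56/5 (P = 7 - (-21)/5 = 7 - 1*(-21/5) = 7 + 21/5 = 56/5 ≈ 11.200)
V(p, J) = -13/5 (V(p, J) = 3 - ½*56/5 = 3 - 28/5 = -13/5)
g(-9) + V(r(-5), U(-3)) = -9 - 13/5 = -58/5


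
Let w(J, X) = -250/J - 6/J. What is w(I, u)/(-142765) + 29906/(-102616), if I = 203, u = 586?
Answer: -433344169287/1486972283860 ≈ -0.29143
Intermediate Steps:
w(J, X) = -256/J
w(I, u)/(-142765) + 29906/(-102616) = -256/203/(-142765) + 29906/(-102616) = -256*1/203*(-1/142765) + 29906*(-1/102616) = -256/203*(-1/142765) - 14953/51308 = 256/28981295 - 14953/51308 = -433344169287/1486972283860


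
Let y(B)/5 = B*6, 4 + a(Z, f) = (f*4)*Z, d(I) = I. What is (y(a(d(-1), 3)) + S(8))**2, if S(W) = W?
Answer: 222784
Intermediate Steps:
a(Z, f) = -4 + 4*Z*f (a(Z, f) = -4 + (f*4)*Z = -4 + (4*f)*Z = -4 + 4*Z*f)
y(B) = 30*B (y(B) = 5*(B*6) = 5*(6*B) = 30*B)
(y(a(d(-1), 3)) + S(8))**2 = (30*(-4 + 4*(-1)*3) + 8)**2 = (30*(-4 - 12) + 8)**2 = (30*(-16) + 8)**2 = (-480 + 8)**2 = (-472)**2 = 222784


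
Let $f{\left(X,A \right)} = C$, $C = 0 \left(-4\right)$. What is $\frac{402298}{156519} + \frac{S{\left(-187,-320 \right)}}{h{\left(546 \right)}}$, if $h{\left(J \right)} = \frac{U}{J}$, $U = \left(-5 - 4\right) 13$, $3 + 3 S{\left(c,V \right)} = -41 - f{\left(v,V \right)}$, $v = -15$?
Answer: $\frac{11115154}{156519} \approx 71.015$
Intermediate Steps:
$C = 0$
$f{\left(X,A \right)} = 0$
$S{\left(c,V \right)} = - \frac{44}{3}$ ($S{\left(c,V \right)} = -1 + \frac{-41 - 0}{3} = -1 + \frac{-41 + 0}{3} = -1 + \frac{1}{3} \left(-41\right) = -1 - \frac{41}{3} = - \frac{44}{3}$)
$U = -117$ ($U = \left(-9\right) 13 = -117$)
$h{\left(J \right)} = - \frac{117}{J}$
$\frac{402298}{156519} + \frac{S{\left(-187,-320 \right)}}{h{\left(546 \right)}} = \frac{402298}{156519} - \frac{44}{3 \left(- \frac{117}{546}\right)} = 402298 \cdot \frac{1}{156519} - \frac{44}{3 \left(\left(-117\right) \frac{1}{546}\right)} = \frac{402298}{156519} - \frac{44}{3 \left(- \frac{3}{14}\right)} = \frac{402298}{156519} - - \frac{616}{9} = \frac{402298}{156519} + \frac{616}{9} = \frac{11115154}{156519}$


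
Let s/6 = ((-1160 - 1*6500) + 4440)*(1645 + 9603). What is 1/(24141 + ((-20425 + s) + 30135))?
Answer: -1/217277509 ≈ -4.6024e-9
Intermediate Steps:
s = -217311360 (s = 6*(((-1160 - 1*6500) + 4440)*(1645 + 9603)) = 6*(((-1160 - 6500) + 4440)*11248) = 6*((-7660 + 4440)*11248) = 6*(-3220*11248) = 6*(-36218560) = -217311360)
1/(24141 + ((-20425 + s) + 30135)) = 1/(24141 + ((-20425 - 217311360) + 30135)) = 1/(24141 + (-217331785 + 30135)) = 1/(24141 - 217301650) = 1/(-217277509) = -1/217277509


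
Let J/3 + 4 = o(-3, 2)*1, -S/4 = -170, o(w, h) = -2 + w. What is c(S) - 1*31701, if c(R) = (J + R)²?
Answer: 394708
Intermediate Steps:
S = 680 (S = -4*(-170) = 680)
J = -27 (J = -12 + 3*((-2 - 3)*1) = -12 + 3*(-5*1) = -12 + 3*(-5) = -12 - 15 = -27)
c(R) = (-27 + R)²
c(S) - 1*31701 = (-27 + 680)² - 1*31701 = 653² - 31701 = 426409 - 31701 = 394708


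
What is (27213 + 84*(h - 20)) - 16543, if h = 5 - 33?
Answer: 6638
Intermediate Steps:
h = -28
(27213 + 84*(h - 20)) - 16543 = (27213 + 84*(-28 - 20)) - 16543 = (27213 + 84*(-48)) - 16543 = (27213 - 4032) - 16543 = 23181 - 16543 = 6638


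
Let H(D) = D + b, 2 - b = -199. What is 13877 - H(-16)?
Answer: 13692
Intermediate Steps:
b = 201 (b = 2 - 1*(-199) = 2 + 199 = 201)
H(D) = 201 + D (H(D) = D + 201 = 201 + D)
13877 - H(-16) = 13877 - (201 - 16) = 13877 - 1*185 = 13877 - 185 = 13692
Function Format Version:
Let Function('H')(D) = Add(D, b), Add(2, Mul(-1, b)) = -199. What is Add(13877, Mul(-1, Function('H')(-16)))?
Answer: 13692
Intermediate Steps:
b = 201 (b = Add(2, Mul(-1, -199)) = Add(2, 199) = 201)
Function('H')(D) = Add(201, D) (Function('H')(D) = Add(D, 201) = Add(201, D))
Add(13877, Mul(-1, Function('H')(-16))) = Add(13877, Mul(-1, Add(201, -16))) = Add(13877, Mul(-1, 185)) = Add(13877, -185) = 13692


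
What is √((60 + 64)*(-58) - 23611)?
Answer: I*√30803 ≈ 175.51*I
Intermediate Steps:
√((60 + 64)*(-58) - 23611) = √(124*(-58) - 23611) = √(-7192 - 23611) = √(-30803) = I*√30803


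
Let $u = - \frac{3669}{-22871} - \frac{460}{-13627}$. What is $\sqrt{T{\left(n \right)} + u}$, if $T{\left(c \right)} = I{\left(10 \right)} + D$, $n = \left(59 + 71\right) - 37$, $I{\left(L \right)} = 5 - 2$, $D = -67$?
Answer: $\frac{i \sqrt{6197708237032794705}}{311663117} \approx 7.9879 i$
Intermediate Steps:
$I{\left(L \right)} = 3$
$n = 93$ ($n = 130 - 37 = 93$)
$T{\left(c \right)} = -64$ ($T{\left(c \right)} = 3 - 67 = -64$)
$u = \frac{60518123}{311663117}$ ($u = \left(-3669\right) \left(- \frac{1}{22871}\right) - - \frac{460}{13627} = \frac{3669}{22871} + \frac{460}{13627} = \frac{60518123}{311663117} \approx 0.19418$)
$\sqrt{T{\left(n \right)} + u} = \sqrt{-64 + \frac{60518123}{311663117}} = \sqrt{- \frac{19885921365}{311663117}} = \frac{i \sqrt{6197708237032794705}}{311663117}$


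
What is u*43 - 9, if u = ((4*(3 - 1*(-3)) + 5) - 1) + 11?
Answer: 1668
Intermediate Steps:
u = 39 (u = ((4*(3 + 3) + 5) - 1) + 11 = ((4*6 + 5) - 1) + 11 = ((24 + 5) - 1) + 11 = (29 - 1) + 11 = 28 + 11 = 39)
u*43 - 9 = 39*43 - 9 = 1677 - 9 = 1668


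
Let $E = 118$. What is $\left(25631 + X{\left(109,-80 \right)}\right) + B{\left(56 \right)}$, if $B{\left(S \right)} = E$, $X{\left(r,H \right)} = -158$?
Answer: $25591$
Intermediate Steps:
$B{\left(S \right)} = 118$
$\left(25631 + X{\left(109,-80 \right)}\right) + B{\left(56 \right)} = \left(25631 - 158\right) + 118 = 25473 + 118 = 25591$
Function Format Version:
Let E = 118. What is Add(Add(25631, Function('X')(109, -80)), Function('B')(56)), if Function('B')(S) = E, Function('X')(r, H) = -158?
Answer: 25591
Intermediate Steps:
Function('B')(S) = 118
Add(Add(25631, Function('X')(109, -80)), Function('B')(56)) = Add(Add(25631, -158), 118) = Add(25473, 118) = 25591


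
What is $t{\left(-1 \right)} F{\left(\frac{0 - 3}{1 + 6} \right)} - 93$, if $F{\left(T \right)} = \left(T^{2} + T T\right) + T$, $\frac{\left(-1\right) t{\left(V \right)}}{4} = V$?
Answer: $- \frac{4569}{49} \approx -93.245$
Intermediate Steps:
$t{\left(V \right)} = - 4 V$
$F{\left(T \right)} = T + 2 T^{2}$ ($F{\left(T \right)} = \left(T^{2} + T^{2}\right) + T = 2 T^{2} + T = T + 2 T^{2}$)
$t{\left(-1 \right)} F{\left(\frac{0 - 3}{1 + 6} \right)} - 93 = \left(-4\right) \left(-1\right) \frac{0 - 3}{1 + 6} \left(1 + 2 \frac{0 - 3}{1 + 6}\right) - 93 = 4 - \frac{3}{7} \left(1 + 2 \left(- \frac{3}{7}\right)\right) - 93 = 4 \left(-3\right) \frac{1}{7} \left(1 + 2 \left(\left(-3\right) \frac{1}{7}\right)\right) - 93 = 4 \left(- \frac{3 \left(1 + 2 \left(- \frac{3}{7}\right)\right)}{7}\right) - 93 = 4 \left(- \frac{3 \left(1 - \frac{6}{7}\right)}{7}\right) - 93 = 4 \left(\left(- \frac{3}{7}\right) \frac{1}{7}\right) - 93 = 4 \left(- \frac{3}{49}\right) - 93 = - \frac{12}{49} - 93 = - \frac{4569}{49}$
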